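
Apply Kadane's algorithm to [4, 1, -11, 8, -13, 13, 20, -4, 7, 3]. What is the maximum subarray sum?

Using Kadane's algorithm on [4, 1, -11, 8, -13, 13, 20, -4, 7, 3]:

Scanning through the array:
Position 1 (value 1): max_ending_here = 5, max_so_far = 5
Position 2 (value -11): max_ending_here = -6, max_so_far = 5
Position 3 (value 8): max_ending_here = 8, max_so_far = 8
Position 4 (value -13): max_ending_here = -5, max_so_far = 8
Position 5 (value 13): max_ending_here = 13, max_so_far = 13
Position 6 (value 20): max_ending_here = 33, max_so_far = 33
Position 7 (value -4): max_ending_here = 29, max_so_far = 33
Position 8 (value 7): max_ending_here = 36, max_so_far = 36
Position 9 (value 3): max_ending_here = 39, max_so_far = 39

Maximum subarray: [13, 20, -4, 7, 3]
Maximum sum: 39

The maximum subarray is [13, 20, -4, 7, 3] with sum 39. This subarray runs from index 5 to index 9.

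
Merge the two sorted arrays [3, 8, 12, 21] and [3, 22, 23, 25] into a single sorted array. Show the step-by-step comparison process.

Merging process:

Compare 3 vs 3: take 3 from left. Merged: [3]
Compare 8 vs 3: take 3 from right. Merged: [3, 3]
Compare 8 vs 22: take 8 from left. Merged: [3, 3, 8]
Compare 12 vs 22: take 12 from left. Merged: [3, 3, 8, 12]
Compare 21 vs 22: take 21 from left. Merged: [3, 3, 8, 12, 21]
Append remaining from right: [22, 23, 25]. Merged: [3, 3, 8, 12, 21, 22, 23, 25]

Final merged array: [3, 3, 8, 12, 21, 22, 23, 25]
Total comparisons: 5

The merged array is [3, 3, 8, 12, 21, 22, 23, 25], requiring 5 comparisons. The merge step runs in O(n) time where n is the total number of elements.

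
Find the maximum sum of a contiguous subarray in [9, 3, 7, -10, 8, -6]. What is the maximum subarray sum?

Using Kadane's algorithm on [9, 3, 7, -10, 8, -6]:

Scanning through the array:
Position 1 (value 3): max_ending_here = 12, max_so_far = 12
Position 2 (value 7): max_ending_here = 19, max_so_far = 19
Position 3 (value -10): max_ending_here = 9, max_so_far = 19
Position 4 (value 8): max_ending_here = 17, max_so_far = 19
Position 5 (value -6): max_ending_here = 11, max_so_far = 19

Maximum subarray: [9, 3, 7]
Maximum sum: 19

The maximum subarray is [9, 3, 7] with sum 19. This subarray runs from index 0 to index 2.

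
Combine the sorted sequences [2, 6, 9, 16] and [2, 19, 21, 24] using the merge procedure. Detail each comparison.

Merging process:

Compare 2 vs 2: take 2 from left. Merged: [2]
Compare 6 vs 2: take 2 from right. Merged: [2, 2]
Compare 6 vs 19: take 6 from left. Merged: [2, 2, 6]
Compare 9 vs 19: take 9 from left. Merged: [2, 2, 6, 9]
Compare 16 vs 19: take 16 from left. Merged: [2, 2, 6, 9, 16]
Append remaining from right: [19, 21, 24]. Merged: [2, 2, 6, 9, 16, 19, 21, 24]

Final merged array: [2, 2, 6, 9, 16, 19, 21, 24]
Total comparisons: 5

The merged array is [2, 2, 6, 9, 16, 19, 21, 24], requiring 5 comparisons. The merge step runs in O(n) time where n is the total number of elements.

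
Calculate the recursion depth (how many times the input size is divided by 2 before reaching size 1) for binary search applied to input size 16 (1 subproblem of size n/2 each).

For divide and conquer with division factor 2:

Problem sizes at each level:
Level 0: 16
Level 1: 8
Level 2: 4
Level 3: 2
Level 4: 1

The root is level 0 and the size-1 base case is level 4 (the tree spans levels 0 through 4, i.e. 5 levels counting the root), so the depth is the number of divisions: log_2(16) = 4

The recursion tree depth is log_2(16) = 4. At each level, the problem size is divided by 2, so it takes 4 divisions to reduce to a base case of size 1. The algorithm makes 1 recursive call at each level.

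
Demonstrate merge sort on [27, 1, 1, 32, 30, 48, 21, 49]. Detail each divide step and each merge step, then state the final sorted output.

Merge sort trace:

Split: [27, 1, 1, 32, 30, 48, 21, 49] -> [27, 1, 1, 32] and [30, 48, 21, 49]
  Split: [27, 1, 1, 32] -> [27, 1] and [1, 32]
    Split: [27, 1] -> [27] and [1]
    Merge: [27] + [1] -> [1, 27]
    Split: [1, 32] -> [1] and [32]
    Merge: [1] + [32] -> [1, 32]
  Merge: [1, 27] + [1, 32] -> [1, 1, 27, 32]
  Split: [30, 48, 21, 49] -> [30, 48] and [21, 49]
    Split: [30, 48] -> [30] and [48]
    Merge: [30] + [48] -> [30, 48]
    Split: [21, 49] -> [21] and [49]
    Merge: [21] + [49] -> [21, 49]
  Merge: [30, 48] + [21, 49] -> [21, 30, 48, 49]
Merge: [1, 1, 27, 32] + [21, 30, 48, 49] -> [1, 1, 21, 27, 30, 32, 48, 49]

Final sorted array: [1, 1, 21, 27, 30, 32, 48, 49]

The merge sort proceeds by recursively splitting the array and merging sorted halves.
After all merges, the sorted array is [1, 1, 21, 27, 30, 32, 48, 49].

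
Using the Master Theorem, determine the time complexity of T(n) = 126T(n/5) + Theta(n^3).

Master Theorem for T(n) = 126T(n/5) + O(n^3):

a = 126, b = 5, c = 3
log_b(a) = log_5(126) = 3.0050

Case 1: c = 3 < log_5(126) = 3.0050
T(n) = O(n^(log_5 126))

For T(n) = 126T(n/5) + O(n^3): log_5(126) = 3.0050. This is Case 1 of the Master Theorem (c < log_b(a), work dominated by leaves), giving O(n^(log_5 126)).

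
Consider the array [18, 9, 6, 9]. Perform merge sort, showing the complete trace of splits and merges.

Merge sort trace:

Split: [18, 9, 6, 9] -> [18, 9] and [6, 9]
  Split: [18, 9] -> [18] and [9]
  Merge: [18] + [9] -> [9, 18]
  Split: [6, 9] -> [6] and [9]
  Merge: [6] + [9] -> [6, 9]
Merge: [9, 18] + [6, 9] -> [6, 9, 9, 18]

Final sorted array: [6, 9, 9, 18]

The merge sort proceeds by recursively splitting the array and merging sorted halves.
After all merges, the sorted array is [6, 9, 9, 18].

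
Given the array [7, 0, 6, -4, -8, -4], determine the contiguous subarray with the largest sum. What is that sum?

Using Kadane's algorithm on [7, 0, 6, -4, -8, -4]:

Scanning through the array:
Position 1 (value 0): max_ending_here = 7, max_so_far = 7
Position 2 (value 6): max_ending_here = 13, max_so_far = 13
Position 3 (value -4): max_ending_here = 9, max_so_far = 13
Position 4 (value -8): max_ending_here = 1, max_so_far = 13
Position 5 (value -4): max_ending_here = -3, max_so_far = 13

Maximum subarray: [7, 0, 6]
Maximum sum: 13

The maximum subarray is [7, 0, 6] with sum 13. This subarray runs from index 0 to index 2.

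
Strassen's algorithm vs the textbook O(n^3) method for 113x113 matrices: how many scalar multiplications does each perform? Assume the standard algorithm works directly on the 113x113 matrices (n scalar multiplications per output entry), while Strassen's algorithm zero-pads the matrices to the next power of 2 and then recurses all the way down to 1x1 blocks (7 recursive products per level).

Matrix multiplication for 113x113 matrices:

Strassen's algorithm requires power-of-2 dimensions. Pad 113x113 to 128x128 (next power of 2).

Standard algorithm: 113^3 = 1442897 multiplications
Strassen's algorithm: 7^(log2(128)) = 7^7 = 823543 multiplications
Savings: 1442897 - 823543 = 619354 multiplications

Standard: 1442897 multiplications (113^3). Strassen: 823543 multiplications (7^7, after padding to 128x128). Strassen reduces 8 recursive multiplications to 7 at each level.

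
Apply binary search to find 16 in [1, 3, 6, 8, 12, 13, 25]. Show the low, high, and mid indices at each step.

Binary search for 16 in [1, 3, 6, 8, 12, 13, 25]:

lo=0, hi=6, mid=3, arr[mid]=8 -> 8 < 16, search right half
lo=4, hi=6, mid=5, arr[mid]=13 -> 13 < 16, search right half
lo=6, hi=6, mid=6, arr[mid]=25 -> 25 > 16, search left half
lo=6 > hi=5, target 16 not found

Binary search determines that 16 is not in the array after 3 comparisons. The search space was exhausted without finding the target.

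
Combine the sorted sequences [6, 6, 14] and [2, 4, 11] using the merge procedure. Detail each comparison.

Merging process:

Compare 6 vs 2: take 2 from right. Merged: [2]
Compare 6 vs 4: take 4 from right. Merged: [2, 4]
Compare 6 vs 11: take 6 from left. Merged: [2, 4, 6]
Compare 6 vs 11: take 6 from left. Merged: [2, 4, 6, 6]
Compare 14 vs 11: take 11 from right. Merged: [2, 4, 6, 6, 11]
Append remaining from left: [14]. Merged: [2, 4, 6, 6, 11, 14]

Final merged array: [2, 4, 6, 6, 11, 14]
Total comparisons: 5

The merged array is [2, 4, 6, 6, 11, 14], requiring 5 comparisons. The merge step runs in O(n) time where n is the total number of elements.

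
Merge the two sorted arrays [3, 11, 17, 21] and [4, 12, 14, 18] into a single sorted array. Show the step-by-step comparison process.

Merging process:

Compare 3 vs 4: take 3 from left. Merged: [3]
Compare 11 vs 4: take 4 from right. Merged: [3, 4]
Compare 11 vs 12: take 11 from left. Merged: [3, 4, 11]
Compare 17 vs 12: take 12 from right. Merged: [3, 4, 11, 12]
Compare 17 vs 14: take 14 from right. Merged: [3, 4, 11, 12, 14]
Compare 17 vs 18: take 17 from left. Merged: [3, 4, 11, 12, 14, 17]
Compare 21 vs 18: take 18 from right. Merged: [3, 4, 11, 12, 14, 17, 18]
Append remaining from left: [21]. Merged: [3, 4, 11, 12, 14, 17, 18, 21]

Final merged array: [3, 4, 11, 12, 14, 17, 18, 21]
Total comparisons: 7

The merged array is [3, 4, 11, 12, 14, 17, 18, 21], requiring 7 comparisons. The merge step runs in O(n) time where n is the total number of elements.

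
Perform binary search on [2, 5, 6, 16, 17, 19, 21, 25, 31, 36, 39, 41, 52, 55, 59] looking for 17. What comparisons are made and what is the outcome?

Binary search for 17 in [2, 5, 6, 16, 17, 19, 21, 25, 31, 36, 39, 41, 52, 55, 59]:

lo=0, hi=14, mid=7, arr[mid]=25 -> 25 > 17, search left half
lo=0, hi=6, mid=3, arr[mid]=16 -> 16 < 17, search right half
lo=4, hi=6, mid=5, arr[mid]=19 -> 19 > 17, search left half
lo=4, hi=4, mid=4, arr[mid]=17 -> Found target at index 4!

Binary search finds 17 at index 4 after 4 comparisons. The search repeatedly halves the search space by comparing with the middle element.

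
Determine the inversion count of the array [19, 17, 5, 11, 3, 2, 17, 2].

Finding inversions in [19, 17, 5, 11, 3, 2, 17, 2]:

(0, 1): arr[0]=19 > arr[1]=17
(0, 2): arr[0]=19 > arr[2]=5
(0, 3): arr[0]=19 > arr[3]=11
(0, 4): arr[0]=19 > arr[4]=3
(0, 5): arr[0]=19 > arr[5]=2
(0, 6): arr[0]=19 > arr[6]=17
(0, 7): arr[0]=19 > arr[7]=2
(1, 2): arr[1]=17 > arr[2]=5
(1, 3): arr[1]=17 > arr[3]=11
(1, 4): arr[1]=17 > arr[4]=3
(1, 5): arr[1]=17 > arr[5]=2
(1, 7): arr[1]=17 > arr[7]=2
(2, 4): arr[2]=5 > arr[4]=3
(2, 5): arr[2]=5 > arr[5]=2
(2, 7): arr[2]=5 > arr[7]=2
(3, 4): arr[3]=11 > arr[4]=3
(3, 5): arr[3]=11 > arr[5]=2
(3, 7): arr[3]=11 > arr[7]=2
(4, 5): arr[4]=3 > arr[5]=2
(4, 7): arr[4]=3 > arr[7]=2
(6, 7): arr[6]=17 > arr[7]=2

Total inversions: 21

The array has 21 inversion(s): (0,1), (0,2), (0,3), (0,4), (0,5), (0,6), (0,7), (1,2), (1,3), (1,4), (1,5), (1,7), (2,4), (2,5), (2,7), (3,4), (3,5), (3,7), (4,5), (4,7), (6,7). Each pair (i,j) satisfies i < j and arr[i] > arr[j].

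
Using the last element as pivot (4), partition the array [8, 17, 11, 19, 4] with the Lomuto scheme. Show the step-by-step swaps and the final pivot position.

Lomuto partition with pivot = 4:

Initial array: [8, 17, 11, 19, 4]

arr[0]=8 > 4: no swap
arr[1]=17 > 4: no swap
arr[2]=11 > 4: no swap
arr[3]=19 > 4: no swap

Place pivot at position 0: [4, 17, 11, 19, 8]
Pivot position: 0

After partitioning with pivot 4, the array becomes [4, 17, 11, 19, 8]. The pivot is placed at index 0. All elements to the left of the pivot are <= 4, and all elements to the right are > 4.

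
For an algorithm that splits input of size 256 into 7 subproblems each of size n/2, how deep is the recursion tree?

For divide and conquer with division factor 2:

Problem sizes at each level:
Level 0: 256
Level 1: 128
Level 2: 64
Level 3: 32
Level 4: 16
Level 5: 8
Level 6: 4
Level 7: 2
Level 8: 1

The root is level 0 and the size-1 base case is level 8 (the tree spans levels 0 through 8, i.e. 9 levels counting the root), so the depth is the number of divisions: log_2(256) = 8

The recursion tree depth is log_2(256) = 8. At each level, the problem size is divided by 2, so it takes 8 divisions to reduce to a base case of size 1. The algorithm makes 7 recursive calls at each level.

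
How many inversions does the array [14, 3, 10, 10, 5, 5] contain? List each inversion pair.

Finding inversions in [14, 3, 10, 10, 5, 5]:

(0, 1): arr[0]=14 > arr[1]=3
(0, 2): arr[0]=14 > arr[2]=10
(0, 3): arr[0]=14 > arr[3]=10
(0, 4): arr[0]=14 > arr[4]=5
(0, 5): arr[0]=14 > arr[5]=5
(2, 4): arr[2]=10 > arr[4]=5
(2, 5): arr[2]=10 > arr[5]=5
(3, 4): arr[3]=10 > arr[4]=5
(3, 5): arr[3]=10 > arr[5]=5

Total inversions: 9

The array has 9 inversion(s): (0,1), (0,2), (0,3), (0,4), (0,5), (2,4), (2,5), (3,4), (3,5). Each pair (i,j) satisfies i < j and arr[i] > arr[j].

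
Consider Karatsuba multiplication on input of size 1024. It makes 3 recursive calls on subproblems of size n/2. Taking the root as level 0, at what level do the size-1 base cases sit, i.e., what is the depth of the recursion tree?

For divide and conquer with division factor 2:

Problem sizes at each level:
Level 0: 1024
Level 1: 512
Level 2: 256
Level 3: 128
Level 4: 64
Level 5: 32
Level 6: 16
Level 7: 8
Level 8: 4
Level 9: 2
Level 10: 1

The root is level 0 and the size-1 base case is level 10 (the tree spans levels 0 through 10, i.e. 11 levels counting the root), so the depth is the number of divisions: log_2(1024) = 10

The recursion tree depth is log_2(1024) = 10. At each level, the problem size is divided by 2, so it takes 10 divisions to reduce to a base case of size 1. The algorithm makes 3 recursive calls at each level.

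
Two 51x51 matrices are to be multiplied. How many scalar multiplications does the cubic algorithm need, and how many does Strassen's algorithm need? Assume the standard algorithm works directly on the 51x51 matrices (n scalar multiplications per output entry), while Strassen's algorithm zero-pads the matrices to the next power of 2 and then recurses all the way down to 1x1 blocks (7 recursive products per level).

Matrix multiplication for 51x51 matrices:

Strassen's algorithm requires power-of-2 dimensions. Pad 51x51 to 64x64 (next power of 2).

Standard algorithm: 51^3 = 132651 multiplications
Strassen's algorithm: 7^(log2(64)) = 7^6 = 117649 multiplications
Savings: 132651 - 117649 = 15002 multiplications

Standard: 132651 multiplications (51^3). Strassen: 117649 multiplications (7^6, after padding to 64x64). Strassen reduces 8 recursive multiplications to 7 at each level.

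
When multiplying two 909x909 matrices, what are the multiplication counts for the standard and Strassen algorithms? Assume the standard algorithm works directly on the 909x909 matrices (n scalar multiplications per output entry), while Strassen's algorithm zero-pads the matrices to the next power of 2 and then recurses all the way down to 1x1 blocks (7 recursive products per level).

Matrix multiplication for 909x909 matrices:

Strassen's algorithm requires power-of-2 dimensions. Pad 909x909 to 1024x1024 (next power of 2).

Standard algorithm: 909^3 = 751089429 multiplications
Strassen's algorithm: 7^(log2(1024)) = 7^10 = 282475249 multiplications
Savings: 751089429 - 282475249 = 468614180 multiplications

Standard: 751089429 multiplications (909^3). Strassen: 282475249 multiplications (7^10, after padding to 1024x1024). Strassen reduces 8 recursive multiplications to 7 at each level.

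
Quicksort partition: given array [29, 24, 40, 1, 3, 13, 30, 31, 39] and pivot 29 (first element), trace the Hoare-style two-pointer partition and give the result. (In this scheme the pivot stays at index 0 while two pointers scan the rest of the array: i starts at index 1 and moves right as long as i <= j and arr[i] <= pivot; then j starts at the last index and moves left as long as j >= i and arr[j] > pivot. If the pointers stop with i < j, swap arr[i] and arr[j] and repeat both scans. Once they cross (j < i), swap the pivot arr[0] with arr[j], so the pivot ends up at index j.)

Hoare-style two-pointer partition with pivot = 29:

Initial array: [29, 24, 40, 1, 3, 13, 30, 31, 39]

Pointers start at i = 1, j = 8.
i stops at index 2 (arr[2]=40 > 29), j stops at index 5 (arr[5]=13 <= 29): swap arr[2] and arr[5], array becomes [29, 24, 13, 1, 3, 40, 30, 31, 39]
i ends at 5, j ends at 4: the pointers have crossed (j < i), so scanning stops.

Swap pivot arr[0] with arr[4] to place pivot at position 4: [3, 24, 13, 1, 29, 40, 30, 31, 39]
Pivot position: 4

After partitioning with pivot 29, the array becomes [3, 24, 13, 1, 29, 40, 30, 31, 39]. The pivot is placed at index 4. All elements to the left of the pivot are <= 29, and all elements to the right are > 29.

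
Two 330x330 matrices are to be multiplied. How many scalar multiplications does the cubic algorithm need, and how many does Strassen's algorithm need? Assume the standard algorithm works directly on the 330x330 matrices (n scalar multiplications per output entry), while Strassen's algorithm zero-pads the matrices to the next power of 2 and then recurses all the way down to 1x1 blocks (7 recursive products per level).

Matrix multiplication for 330x330 matrices:

Strassen's algorithm requires power-of-2 dimensions. Pad 330x330 to 512x512 (next power of 2).

Standard algorithm: 330^3 = 35937000 multiplications
Strassen's algorithm: 7^(log2(512)) = 7^9 = 40353607 multiplications
Difference: 35937000 - 40353607 = -4416607 (Strassen uses MORE here due to padding overhead — for small or just-over-power-of-2 n, padding can outweigh the per-level savings)

Standard: 35937000 multiplications (330^3). Strassen: 40353607 multiplications (7^9, after padding to 512x512). Strassen reduces 8 recursive multiplications to 7 at each level.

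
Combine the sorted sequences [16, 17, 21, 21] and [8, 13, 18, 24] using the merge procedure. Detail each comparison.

Merging process:

Compare 16 vs 8: take 8 from right. Merged: [8]
Compare 16 vs 13: take 13 from right. Merged: [8, 13]
Compare 16 vs 18: take 16 from left. Merged: [8, 13, 16]
Compare 17 vs 18: take 17 from left. Merged: [8, 13, 16, 17]
Compare 21 vs 18: take 18 from right. Merged: [8, 13, 16, 17, 18]
Compare 21 vs 24: take 21 from left. Merged: [8, 13, 16, 17, 18, 21]
Compare 21 vs 24: take 21 from left. Merged: [8, 13, 16, 17, 18, 21, 21]
Append remaining from right: [24]. Merged: [8, 13, 16, 17, 18, 21, 21, 24]

Final merged array: [8, 13, 16, 17, 18, 21, 21, 24]
Total comparisons: 7

The merged array is [8, 13, 16, 17, 18, 21, 21, 24], requiring 7 comparisons. The merge step runs in O(n) time where n is the total number of elements.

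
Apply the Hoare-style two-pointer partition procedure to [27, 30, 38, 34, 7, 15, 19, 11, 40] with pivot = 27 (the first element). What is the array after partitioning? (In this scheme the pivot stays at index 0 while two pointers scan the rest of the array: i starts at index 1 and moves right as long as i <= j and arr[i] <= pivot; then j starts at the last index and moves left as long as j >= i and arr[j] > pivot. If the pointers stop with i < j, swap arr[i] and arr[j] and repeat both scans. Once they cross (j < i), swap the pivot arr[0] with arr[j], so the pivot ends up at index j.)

Hoare-style two-pointer partition with pivot = 27:

Initial array: [27, 30, 38, 34, 7, 15, 19, 11, 40]

Pointers start at i = 1, j = 8.
i stops at index 1 (arr[1]=30 > 27), j stops at index 7 (arr[7]=11 <= 27): swap arr[1] and arr[7], array becomes [27, 11, 38, 34, 7, 15, 19, 30, 40]
i stops at index 2 (arr[2]=38 > 27), j stops at index 6 (arr[6]=19 <= 27): swap arr[2] and arr[6], array becomes [27, 11, 19, 34, 7, 15, 38, 30, 40]
i stops at index 3 (arr[3]=34 > 27), j stops at index 5 (arr[5]=15 <= 27): swap arr[3] and arr[5], array becomes [27, 11, 19, 15, 7, 34, 38, 30, 40]
i ends at 5, j ends at 4: the pointers have crossed (j < i), so scanning stops.

Swap pivot arr[0] with arr[4] to place pivot at position 4: [7, 11, 19, 15, 27, 34, 38, 30, 40]
Pivot position: 4

After partitioning with pivot 27, the array becomes [7, 11, 19, 15, 27, 34, 38, 30, 40]. The pivot is placed at index 4. All elements to the left of the pivot are <= 27, and all elements to the right are > 27.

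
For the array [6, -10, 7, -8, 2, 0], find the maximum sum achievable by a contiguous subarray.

Using Kadane's algorithm on [6, -10, 7, -8, 2, 0]:

Scanning through the array:
Position 1 (value -10): max_ending_here = -4, max_so_far = 6
Position 2 (value 7): max_ending_here = 7, max_so_far = 7
Position 3 (value -8): max_ending_here = -1, max_so_far = 7
Position 4 (value 2): max_ending_here = 2, max_so_far = 7
Position 5 (value 0): max_ending_here = 2, max_so_far = 7

Maximum subarray: [7]
Maximum sum: 7

The maximum subarray is [7] with sum 7. This subarray runs from index 2 to index 2.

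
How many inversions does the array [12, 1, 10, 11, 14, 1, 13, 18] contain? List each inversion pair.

Finding inversions in [12, 1, 10, 11, 14, 1, 13, 18]:

(0, 1): arr[0]=12 > arr[1]=1
(0, 2): arr[0]=12 > arr[2]=10
(0, 3): arr[0]=12 > arr[3]=11
(0, 5): arr[0]=12 > arr[5]=1
(2, 5): arr[2]=10 > arr[5]=1
(3, 5): arr[3]=11 > arr[5]=1
(4, 5): arr[4]=14 > arr[5]=1
(4, 6): arr[4]=14 > arr[6]=13

Total inversions: 8

The array has 8 inversion(s): (0,1), (0,2), (0,3), (0,5), (2,5), (3,5), (4,5), (4,6). Each pair (i,j) satisfies i < j and arr[i] > arr[j].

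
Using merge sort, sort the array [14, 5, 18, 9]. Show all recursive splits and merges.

Merge sort trace:

Split: [14, 5, 18, 9] -> [14, 5] and [18, 9]
  Split: [14, 5] -> [14] and [5]
  Merge: [14] + [5] -> [5, 14]
  Split: [18, 9] -> [18] and [9]
  Merge: [18] + [9] -> [9, 18]
Merge: [5, 14] + [9, 18] -> [5, 9, 14, 18]

Final sorted array: [5, 9, 14, 18]

The merge sort proceeds by recursively splitting the array and merging sorted halves.
After all merges, the sorted array is [5, 9, 14, 18].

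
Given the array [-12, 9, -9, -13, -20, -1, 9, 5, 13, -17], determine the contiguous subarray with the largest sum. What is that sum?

Using Kadane's algorithm on [-12, 9, -9, -13, -20, -1, 9, 5, 13, -17]:

Scanning through the array:
Position 1 (value 9): max_ending_here = 9, max_so_far = 9
Position 2 (value -9): max_ending_here = 0, max_so_far = 9
Position 3 (value -13): max_ending_here = -13, max_so_far = 9
Position 4 (value -20): max_ending_here = -20, max_so_far = 9
Position 5 (value -1): max_ending_here = -1, max_so_far = 9
Position 6 (value 9): max_ending_here = 9, max_so_far = 9
Position 7 (value 5): max_ending_here = 14, max_so_far = 14
Position 8 (value 13): max_ending_here = 27, max_so_far = 27
Position 9 (value -17): max_ending_here = 10, max_so_far = 27

Maximum subarray: [9, 5, 13]
Maximum sum: 27

The maximum subarray is [9, 5, 13] with sum 27. This subarray runs from index 6 to index 8.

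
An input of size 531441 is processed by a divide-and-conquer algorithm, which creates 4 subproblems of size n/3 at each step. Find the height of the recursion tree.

For divide and conquer with division factor 3:

Problem sizes at each level:
Level 0: 531441
Level 1: 177147
Level 2: 59049
Level 3: 19683
Level 4: 6561
Level 5: 2187
Level 6: 729
Level 7: 243
Level 8: 81
Level 9: 27
Level 10: 9
Level 11: 3
Level 12: 1

The root is level 0 and the size-1 base case is level 12 (the tree spans levels 0 through 12, i.e. 13 levels counting the root), so the depth is the number of divisions: log_3(531441) = 12

The recursion tree depth is log_3(531441) = 12. At each level, the problem size is divided by 3, so it takes 12 divisions to reduce to a base case of size 1. The algorithm makes 4 recursive calls at each level.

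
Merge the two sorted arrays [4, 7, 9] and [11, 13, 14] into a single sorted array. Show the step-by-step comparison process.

Merging process:

Compare 4 vs 11: take 4 from left. Merged: [4]
Compare 7 vs 11: take 7 from left. Merged: [4, 7]
Compare 9 vs 11: take 9 from left. Merged: [4, 7, 9]
Append remaining from right: [11, 13, 14]. Merged: [4, 7, 9, 11, 13, 14]

Final merged array: [4, 7, 9, 11, 13, 14]
Total comparisons: 3

The merged array is [4, 7, 9, 11, 13, 14], requiring 3 comparisons. The merge step runs in O(n) time where n is the total number of elements.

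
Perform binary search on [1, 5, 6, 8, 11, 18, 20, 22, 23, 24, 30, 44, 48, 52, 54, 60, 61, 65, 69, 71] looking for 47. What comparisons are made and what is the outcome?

Binary search for 47 in [1, 5, 6, 8, 11, 18, 20, 22, 23, 24, 30, 44, 48, 52, 54, 60, 61, 65, 69, 71]:

lo=0, hi=19, mid=9, arr[mid]=24 -> 24 < 47, search right half
lo=10, hi=19, mid=14, arr[mid]=54 -> 54 > 47, search left half
lo=10, hi=13, mid=11, arr[mid]=44 -> 44 < 47, search right half
lo=12, hi=13, mid=12, arr[mid]=48 -> 48 > 47, search left half
lo=12 > hi=11, target 47 not found

Binary search determines that 47 is not in the array after 4 comparisons. The search space was exhausted without finding the target.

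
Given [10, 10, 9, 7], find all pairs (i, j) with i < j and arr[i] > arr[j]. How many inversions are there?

Finding inversions in [10, 10, 9, 7]:

(0, 2): arr[0]=10 > arr[2]=9
(0, 3): arr[0]=10 > arr[3]=7
(1, 2): arr[1]=10 > arr[2]=9
(1, 3): arr[1]=10 > arr[3]=7
(2, 3): arr[2]=9 > arr[3]=7

Total inversions: 5

The array has 5 inversion(s): (0,2), (0,3), (1,2), (1,3), (2,3). Each pair (i,j) satisfies i < j and arr[i] > arr[j].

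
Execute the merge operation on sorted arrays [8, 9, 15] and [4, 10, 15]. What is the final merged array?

Merging process:

Compare 8 vs 4: take 4 from right. Merged: [4]
Compare 8 vs 10: take 8 from left. Merged: [4, 8]
Compare 9 vs 10: take 9 from left. Merged: [4, 8, 9]
Compare 15 vs 10: take 10 from right. Merged: [4, 8, 9, 10]
Compare 15 vs 15: take 15 from left. Merged: [4, 8, 9, 10, 15]
Append remaining from right: [15]. Merged: [4, 8, 9, 10, 15, 15]

Final merged array: [4, 8, 9, 10, 15, 15]
Total comparisons: 5

The merged array is [4, 8, 9, 10, 15, 15], requiring 5 comparisons. The merge step runs in O(n) time where n is the total number of elements.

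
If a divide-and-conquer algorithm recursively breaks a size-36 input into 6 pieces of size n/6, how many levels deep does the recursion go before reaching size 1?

For divide and conquer with division factor 6:

Problem sizes at each level:
Level 0: 36
Level 1: 6
Level 2: 1

The root is level 0 and the size-1 base case is level 2 (the tree spans levels 0 through 2, i.e. 3 levels counting the root), so the depth is the number of divisions: log_6(36) = 2

The recursion tree depth is log_6(36) = 2. At each level, the problem size is divided by 6, so it takes 2 divisions to reduce to a base case of size 1. The algorithm makes 6 recursive calls at each level.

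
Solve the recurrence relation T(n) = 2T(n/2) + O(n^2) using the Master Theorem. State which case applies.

Master Theorem for T(n) = 2T(n/2) + O(n^2):

a = 2, b = 2, c = 2
log_b(a) = log_2(2) = 1.0000

Case 3: c = 2 > log_2(2) = 1.0000
T(n) = O(n^2) = O(n^2)

For T(n) = 2T(n/2) + O(n^2): log_2(2) = 1.0000. This is Case 3 of the Master Theorem (c > log_b(a), work dominated by root), giving O(n^2).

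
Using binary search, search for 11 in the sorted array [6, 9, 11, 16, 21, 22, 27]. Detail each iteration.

Binary search for 11 in [6, 9, 11, 16, 21, 22, 27]:

lo=0, hi=6, mid=3, arr[mid]=16 -> 16 > 11, search left half
lo=0, hi=2, mid=1, arr[mid]=9 -> 9 < 11, search right half
lo=2, hi=2, mid=2, arr[mid]=11 -> Found target at index 2!

Binary search finds 11 at index 2 after 3 comparisons. The search repeatedly halves the search space by comparing with the middle element.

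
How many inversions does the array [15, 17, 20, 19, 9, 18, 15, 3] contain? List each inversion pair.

Finding inversions in [15, 17, 20, 19, 9, 18, 15, 3]:

(0, 4): arr[0]=15 > arr[4]=9
(0, 7): arr[0]=15 > arr[7]=3
(1, 4): arr[1]=17 > arr[4]=9
(1, 6): arr[1]=17 > arr[6]=15
(1, 7): arr[1]=17 > arr[7]=3
(2, 3): arr[2]=20 > arr[3]=19
(2, 4): arr[2]=20 > arr[4]=9
(2, 5): arr[2]=20 > arr[5]=18
(2, 6): arr[2]=20 > arr[6]=15
(2, 7): arr[2]=20 > arr[7]=3
(3, 4): arr[3]=19 > arr[4]=9
(3, 5): arr[3]=19 > arr[5]=18
(3, 6): arr[3]=19 > arr[6]=15
(3, 7): arr[3]=19 > arr[7]=3
(4, 7): arr[4]=9 > arr[7]=3
(5, 6): arr[5]=18 > arr[6]=15
(5, 7): arr[5]=18 > arr[7]=3
(6, 7): arr[6]=15 > arr[7]=3

Total inversions: 18

The array has 18 inversion(s): (0,4), (0,7), (1,4), (1,6), (1,7), (2,3), (2,4), (2,5), (2,6), (2,7), (3,4), (3,5), (3,6), (3,7), (4,7), (5,6), (5,7), (6,7). Each pair (i,j) satisfies i < j and arr[i] > arr[j].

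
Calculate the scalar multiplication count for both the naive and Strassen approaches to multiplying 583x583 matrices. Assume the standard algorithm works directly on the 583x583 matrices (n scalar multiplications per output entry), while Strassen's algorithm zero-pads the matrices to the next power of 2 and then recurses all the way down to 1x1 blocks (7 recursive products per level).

Matrix multiplication for 583x583 matrices:

Strassen's algorithm requires power-of-2 dimensions. Pad 583x583 to 1024x1024 (next power of 2).

Standard algorithm: 583^3 = 198155287 multiplications
Strassen's algorithm: 7^(log2(1024)) = 7^10 = 282475249 multiplications
Difference: 198155287 - 282475249 = -84319962 (Strassen uses MORE here due to padding overhead — for small or just-over-power-of-2 n, padding can outweigh the per-level savings)

Standard: 198155287 multiplications (583^3). Strassen: 282475249 multiplications (7^10, after padding to 1024x1024). Strassen reduces 8 recursive multiplications to 7 at each level.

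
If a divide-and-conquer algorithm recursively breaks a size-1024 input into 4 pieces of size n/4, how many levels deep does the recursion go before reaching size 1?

For divide and conquer with division factor 4:

Problem sizes at each level:
Level 0: 1024
Level 1: 256
Level 2: 64
Level 3: 16
Level 4: 4
Level 5: 1

The root is level 0 and the size-1 base case is level 5 (the tree spans levels 0 through 5, i.e. 6 levels counting the root), so the depth is the number of divisions: log_4(1024) = 5

The recursion tree depth is log_4(1024) = 5. At each level, the problem size is divided by 4, so it takes 5 divisions to reduce to a base case of size 1. The algorithm makes 4 recursive calls at each level.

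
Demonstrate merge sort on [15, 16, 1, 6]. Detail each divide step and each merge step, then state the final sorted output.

Merge sort trace:

Split: [15, 16, 1, 6] -> [15, 16] and [1, 6]
  Split: [15, 16] -> [15] and [16]
  Merge: [15] + [16] -> [15, 16]
  Split: [1, 6] -> [1] and [6]
  Merge: [1] + [6] -> [1, 6]
Merge: [15, 16] + [1, 6] -> [1, 6, 15, 16]

Final sorted array: [1, 6, 15, 16]

The merge sort proceeds by recursively splitting the array and merging sorted halves.
After all merges, the sorted array is [1, 6, 15, 16].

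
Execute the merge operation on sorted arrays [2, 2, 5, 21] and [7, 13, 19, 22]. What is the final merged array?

Merging process:

Compare 2 vs 7: take 2 from left. Merged: [2]
Compare 2 vs 7: take 2 from left. Merged: [2, 2]
Compare 5 vs 7: take 5 from left. Merged: [2, 2, 5]
Compare 21 vs 7: take 7 from right. Merged: [2, 2, 5, 7]
Compare 21 vs 13: take 13 from right. Merged: [2, 2, 5, 7, 13]
Compare 21 vs 19: take 19 from right. Merged: [2, 2, 5, 7, 13, 19]
Compare 21 vs 22: take 21 from left. Merged: [2, 2, 5, 7, 13, 19, 21]
Append remaining from right: [22]. Merged: [2, 2, 5, 7, 13, 19, 21, 22]

Final merged array: [2, 2, 5, 7, 13, 19, 21, 22]
Total comparisons: 7

The merged array is [2, 2, 5, 7, 13, 19, 21, 22], requiring 7 comparisons. The merge step runs in O(n) time where n is the total number of elements.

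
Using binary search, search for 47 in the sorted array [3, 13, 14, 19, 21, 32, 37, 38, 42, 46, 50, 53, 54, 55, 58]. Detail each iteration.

Binary search for 47 in [3, 13, 14, 19, 21, 32, 37, 38, 42, 46, 50, 53, 54, 55, 58]:

lo=0, hi=14, mid=7, arr[mid]=38 -> 38 < 47, search right half
lo=8, hi=14, mid=11, arr[mid]=53 -> 53 > 47, search left half
lo=8, hi=10, mid=9, arr[mid]=46 -> 46 < 47, search right half
lo=10, hi=10, mid=10, arr[mid]=50 -> 50 > 47, search left half
lo=10 > hi=9, target 47 not found

Binary search determines that 47 is not in the array after 4 comparisons. The search space was exhausted without finding the target.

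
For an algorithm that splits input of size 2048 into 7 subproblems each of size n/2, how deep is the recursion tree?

For divide and conquer with division factor 2:

Problem sizes at each level:
Level 0: 2048
Level 1: 1024
Level 2: 512
Level 3: 256
Level 4: 128
Level 5: 64
Level 6: 32
Level 7: 16
Level 8: 8
Level 9: 4
Level 10: 2
Level 11: 1

The root is level 0 and the size-1 base case is level 11 (the tree spans levels 0 through 11, i.e. 12 levels counting the root), so the depth is the number of divisions: log_2(2048) = 11

The recursion tree depth is log_2(2048) = 11. At each level, the problem size is divided by 2, so it takes 11 divisions to reduce to a base case of size 1. The algorithm makes 7 recursive calls at each level.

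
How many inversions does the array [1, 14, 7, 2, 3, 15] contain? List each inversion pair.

Finding inversions in [1, 14, 7, 2, 3, 15]:

(1, 2): arr[1]=14 > arr[2]=7
(1, 3): arr[1]=14 > arr[3]=2
(1, 4): arr[1]=14 > arr[4]=3
(2, 3): arr[2]=7 > arr[3]=2
(2, 4): arr[2]=7 > arr[4]=3

Total inversions: 5

The array has 5 inversion(s): (1,2), (1,3), (1,4), (2,3), (2,4). Each pair (i,j) satisfies i < j and arr[i] > arr[j].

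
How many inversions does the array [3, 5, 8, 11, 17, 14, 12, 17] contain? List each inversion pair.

Finding inversions in [3, 5, 8, 11, 17, 14, 12, 17]:

(4, 5): arr[4]=17 > arr[5]=14
(4, 6): arr[4]=17 > arr[6]=12
(5, 6): arr[5]=14 > arr[6]=12

Total inversions: 3

The array has 3 inversion(s): (4,5), (4,6), (5,6). Each pair (i,j) satisfies i < j and arr[i] > arr[j].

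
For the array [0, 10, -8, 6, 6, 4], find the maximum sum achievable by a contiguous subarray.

Using Kadane's algorithm on [0, 10, -8, 6, 6, 4]:

Scanning through the array:
Position 1 (value 10): max_ending_here = 10, max_so_far = 10
Position 2 (value -8): max_ending_here = 2, max_so_far = 10
Position 3 (value 6): max_ending_here = 8, max_so_far = 10
Position 4 (value 6): max_ending_here = 14, max_so_far = 14
Position 5 (value 4): max_ending_here = 18, max_so_far = 18

Maximum subarray: [0, 10, -8, 6, 6, 4]
Maximum sum: 18

The maximum subarray is [0, 10, -8, 6, 6, 4] with sum 18. This subarray runs from index 0 to index 5.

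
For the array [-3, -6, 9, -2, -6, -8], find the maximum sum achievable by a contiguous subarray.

Using Kadane's algorithm on [-3, -6, 9, -2, -6, -8]:

Scanning through the array:
Position 1 (value -6): max_ending_here = -6, max_so_far = -3
Position 2 (value 9): max_ending_here = 9, max_so_far = 9
Position 3 (value -2): max_ending_here = 7, max_so_far = 9
Position 4 (value -6): max_ending_here = 1, max_so_far = 9
Position 5 (value -8): max_ending_here = -7, max_so_far = 9

Maximum subarray: [9]
Maximum sum: 9

The maximum subarray is [9] with sum 9. This subarray runs from index 2 to index 2.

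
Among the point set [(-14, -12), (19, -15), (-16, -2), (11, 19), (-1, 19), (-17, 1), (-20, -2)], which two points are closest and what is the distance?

Computing all pairwise distances among 7 points:

d((-14, -12), (19, -15)) = 33.1361
d((-14, -12), (-16, -2)) = 10.198
d((-14, -12), (11, 19)) = 39.8246
d((-14, -12), (-1, 19)) = 33.6155
d((-14, -12), (-17, 1)) = 13.3417
d((-14, -12), (-20, -2)) = 11.6619
d((19, -15), (-16, -2)) = 37.3363
d((19, -15), (11, 19)) = 34.9285
d((19, -15), (-1, 19)) = 39.4462
d((19, -15), (-17, 1)) = 39.3954
d((19, -15), (-20, -2)) = 41.1096
d((-16, -2), (11, 19)) = 34.2053
d((-16, -2), (-1, 19)) = 25.807
d((-16, -2), (-17, 1)) = 3.1623 <-- minimum
d((-16, -2), (-20, -2)) = 4.0
d((11, 19), (-1, 19)) = 12.0
d((11, 19), (-17, 1)) = 33.2866
d((11, 19), (-20, -2)) = 37.4433
d((-1, 19), (-17, 1)) = 24.0832
d((-1, 19), (-20, -2)) = 28.3196
d((-17, 1), (-20, -2)) = 4.2426

Closest pair: (-16, -2) and (-17, 1) with distance 3.1623

The closest pair is (-16, -2) and (-17, 1) with Euclidean distance 3.1623. For 7 points, brute-force pairwise comparison is shown above. For large n, the divide-and-conquer algorithm (sort by x, recurse on halves, check the dividing strip) achieves O(n log n).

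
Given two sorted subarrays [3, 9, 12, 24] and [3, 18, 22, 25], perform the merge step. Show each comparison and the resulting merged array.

Merging process:

Compare 3 vs 3: take 3 from left. Merged: [3]
Compare 9 vs 3: take 3 from right. Merged: [3, 3]
Compare 9 vs 18: take 9 from left. Merged: [3, 3, 9]
Compare 12 vs 18: take 12 from left. Merged: [3, 3, 9, 12]
Compare 24 vs 18: take 18 from right. Merged: [3, 3, 9, 12, 18]
Compare 24 vs 22: take 22 from right. Merged: [3, 3, 9, 12, 18, 22]
Compare 24 vs 25: take 24 from left. Merged: [3, 3, 9, 12, 18, 22, 24]
Append remaining from right: [25]. Merged: [3, 3, 9, 12, 18, 22, 24, 25]

Final merged array: [3, 3, 9, 12, 18, 22, 24, 25]
Total comparisons: 7

The merged array is [3, 3, 9, 12, 18, 22, 24, 25], requiring 7 comparisons. The merge step runs in O(n) time where n is the total number of elements.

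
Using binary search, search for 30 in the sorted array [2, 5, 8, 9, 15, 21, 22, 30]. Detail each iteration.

Binary search for 30 in [2, 5, 8, 9, 15, 21, 22, 30]:

lo=0, hi=7, mid=3, arr[mid]=9 -> 9 < 30, search right half
lo=4, hi=7, mid=5, arr[mid]=21 -> 21 < 30, search right half
lo=6, hi=7, mid=6, arr[mid]=22 -> 22 < 30, search right half
lo=7, hi=7, mid=7, arr[mid]=30 -> Found target at index 7!

Binary search finds 30 at index 7 after 4 comparisons. The search repeatedly halves the search space by comparing with the middle element.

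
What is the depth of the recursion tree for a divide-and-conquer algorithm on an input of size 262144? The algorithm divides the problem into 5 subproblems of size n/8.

For divide and conquer with division factor 8:

Problem sizes at each level:
Level 0: 262144
Level 1: 32768
Level 2: 4096
Level 3: 512
Level 4: 64
Level 5: 8
Level 6: 1

The root is level 0 and the size-1 base case is level 6 (the tree spans levels 0 through 6, i.e. 7 levels counting the root), so the depth is the number of divisions: log_8(262144) = 6

The recursion tree depth is log_8(262144) = 6. At each level, the problem size is divided by 8, so it takes 6 divisions to reduce to a base case of size 1. The algorithm makes 5 recursive calls at each level.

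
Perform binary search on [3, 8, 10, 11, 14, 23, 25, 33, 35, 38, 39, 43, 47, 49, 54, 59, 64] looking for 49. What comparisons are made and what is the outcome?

Binary search for 49 in [3, 8, 10, 11, 14, 23, 25, 33, 35, 38, 39, 43, 47, 49, 54, 59, 64]:

lo=0, hi=16, mid=8, arr[mid]=35 -> 35 < 49, search right half
lo=9, hi=16, mid=12, arr[mid]=47 -> 47 < 49, search right half
lo=13, hi=16, mid=14, arr[mid]=54 -> 54 > 49, search left half
lo=13, hi=13, mid=13, arr[mid]=49 -> Found target at index 13!

Binary search finds 49 at index 13 after 4 comparisons. The search repeatedly halves the search space by comparing with the middle element.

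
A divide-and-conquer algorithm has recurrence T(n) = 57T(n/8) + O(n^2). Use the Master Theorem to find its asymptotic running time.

Master Theorem for T(n) = 57T(n/8) + O(n^2):

a = 57, b = 8, c = 2
log_b(a) = log_8(57) = 1.9443

Case 3: c = 2 > log_8(57) = 1.9443
T(n) = O(n^2) = O(n^2)

For T(n) = 57T(n/8) + O(n^2): log_8(57) = 1.9443. This is Case 3 of the Master Theorem (c > log_b(a), work dominated by root), giving O(n^2).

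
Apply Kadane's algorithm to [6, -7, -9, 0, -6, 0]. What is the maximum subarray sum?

Using Kadane's algorithm on [6, -7, -9, 0, -6, 0]:

Scanning through the array:
Position 1 (value -7): max_ending_here = -1, max_so_far = 6
Position 2 (value -9): max_ending_here = -9, max_so_far = 6
Position 3 (value 0): max_ending_here = 0, max_so_far = 6
Position 4 (value -6): max_ending_here = -6, max_so_far = 6
Position 5 (value 0): max_ending_here = 0, max_so_far = 6

Maximum subarray: [6]
Maximum sum: 6

The maximum subarray is [6] with sum 6. This subarray runs from index 0 to index 0.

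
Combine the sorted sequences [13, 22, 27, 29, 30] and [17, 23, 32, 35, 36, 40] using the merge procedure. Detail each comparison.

Merging process:

Compare 13 vs 17: take 13 from left. Merged: [13]
Compare 22 vs 17: take 17 from right. Merged: [13, 17]
Compare 22 vs 23: take 22 from left. Merged: [13, 17, 22]
Compare 27 vs 23: take 23 from right. Merged: [13, 17, 22, 23]
Compare 27 vs 32: take 27 from left. Merged: [13, 17, 22, 23, 27]
Compare 29 vs 32: take 29 from left. Merged: [13, 17, 22, 23, 27, 29]
Compare 30 vs 32: take 30 from left. Merged: [13, 17, 22, 23, 27, 29, 30]
Append remaining from right: [32, 35, 36, 40]. Merged: [13, 17, 22, 23, 27, 29, 30, 32, 35, 36, 40]

Final merged array: [13, 17, 22, 23, 27, 29, 30, 32, 35, 36, 40]
Total comparisons: 7

The merged array is [13, 17, 22, 23, 27, 29, 30, 32, 35, 36, 40], requiring 7 comparisons. The merge step runs in O(n) time where n is the total number of elements.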